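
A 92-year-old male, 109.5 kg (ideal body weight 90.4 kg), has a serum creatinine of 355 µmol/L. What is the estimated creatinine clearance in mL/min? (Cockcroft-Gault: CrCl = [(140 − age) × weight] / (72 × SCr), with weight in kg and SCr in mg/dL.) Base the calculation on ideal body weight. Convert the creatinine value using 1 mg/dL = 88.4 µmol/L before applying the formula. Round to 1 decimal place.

15.0 mL/min

SCr = 355 / 88.4 = 4.016 mg/dL
CrCl = (140 − 92) × 90.4 / (72 × 4.016) = 4339.2 / 289.15 ≈ 15.0 mL/min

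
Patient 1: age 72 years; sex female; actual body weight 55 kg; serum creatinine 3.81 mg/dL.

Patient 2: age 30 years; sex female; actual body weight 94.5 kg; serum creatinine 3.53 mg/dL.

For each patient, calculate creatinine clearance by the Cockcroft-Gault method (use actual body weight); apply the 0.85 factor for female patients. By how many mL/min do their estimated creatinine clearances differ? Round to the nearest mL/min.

Patient 1: CrCl = (140 − 72) × 55 / (72 × 3.81) × 0.85 = 3740.0 / 274.32 × 0.85 ≈ 11.6 mL/min
Patient 2: CrCl = (140 − 30) × 94.5 / (72 × 3.53) × 0.85 = 10395.0 / 254.16 × 0.85 ≈ 34.8 mL/min
|11.6 − 34.8| = 23.2 mL/min

23 mL/min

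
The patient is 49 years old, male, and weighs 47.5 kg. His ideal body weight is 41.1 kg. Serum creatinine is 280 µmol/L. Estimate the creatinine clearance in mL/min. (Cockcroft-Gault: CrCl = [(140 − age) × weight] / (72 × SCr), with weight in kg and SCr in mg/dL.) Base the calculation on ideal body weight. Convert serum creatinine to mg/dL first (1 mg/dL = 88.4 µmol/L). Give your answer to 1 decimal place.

16.4 mL/min

SCr = 280 / 88.4 = 3.167 mg/dL
CrCl = (140 − 49) × 41.1 / (72 × 3.167) = 3740.1 / 228.02 ≈ 16.4 mL/min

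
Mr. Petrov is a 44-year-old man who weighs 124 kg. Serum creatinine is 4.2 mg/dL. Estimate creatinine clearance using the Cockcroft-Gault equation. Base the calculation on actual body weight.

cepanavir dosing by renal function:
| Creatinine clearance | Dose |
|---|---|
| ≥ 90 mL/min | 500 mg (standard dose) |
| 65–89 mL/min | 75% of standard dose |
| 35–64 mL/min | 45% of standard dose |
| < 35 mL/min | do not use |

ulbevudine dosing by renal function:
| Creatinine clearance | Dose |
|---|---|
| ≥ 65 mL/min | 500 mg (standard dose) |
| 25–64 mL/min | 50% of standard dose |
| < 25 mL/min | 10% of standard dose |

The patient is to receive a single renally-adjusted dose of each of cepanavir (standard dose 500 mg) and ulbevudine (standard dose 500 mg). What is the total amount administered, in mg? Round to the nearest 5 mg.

CrCl = (140 − 44) × 124 / (72 × 4.2) = 11904.0 / 302.40 ≈ 39.4 mL/min
CrCl ≈ 39 mL/min.
cepanavir: 35–64 mL/min → 45% of 500 mg = 225 mg.
ulbevudine: 25–64 mL/min → 50% of 500 mg = 250 mg.
Total = 225 + 250 = 475 mg.

475 mg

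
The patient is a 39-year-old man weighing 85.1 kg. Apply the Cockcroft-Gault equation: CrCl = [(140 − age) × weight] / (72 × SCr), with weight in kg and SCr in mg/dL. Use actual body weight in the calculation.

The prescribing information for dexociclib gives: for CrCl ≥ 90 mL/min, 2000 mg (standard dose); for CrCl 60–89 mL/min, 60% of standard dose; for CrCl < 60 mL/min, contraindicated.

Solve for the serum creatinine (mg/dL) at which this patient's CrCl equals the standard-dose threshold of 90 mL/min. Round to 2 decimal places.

1.33 mg/dL

Standard dose requires CrCl ≥ 90 mL/min.
Set (140 − 39) × 85.1 / (72 × SCr) = 90
SCr = (140 − 39) × 85.1 / (72 × 90) = 1.326 mg/dL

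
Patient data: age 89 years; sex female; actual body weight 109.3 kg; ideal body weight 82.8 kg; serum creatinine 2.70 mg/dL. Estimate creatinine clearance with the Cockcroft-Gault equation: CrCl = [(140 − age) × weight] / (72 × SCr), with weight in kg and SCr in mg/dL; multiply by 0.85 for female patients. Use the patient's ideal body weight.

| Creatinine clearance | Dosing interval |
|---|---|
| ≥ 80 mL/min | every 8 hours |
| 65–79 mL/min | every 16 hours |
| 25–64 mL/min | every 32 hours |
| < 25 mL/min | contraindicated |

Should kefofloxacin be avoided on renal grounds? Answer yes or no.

yes

CrCl = (140 − 89) × 82.8 / (72 × 2.7) × 0.85 = 4222.8 / 194.40 × 0.85 ≈ 18.5 mL/min
CrCl ≈ 18 mL/min, which is < 25 mL/min.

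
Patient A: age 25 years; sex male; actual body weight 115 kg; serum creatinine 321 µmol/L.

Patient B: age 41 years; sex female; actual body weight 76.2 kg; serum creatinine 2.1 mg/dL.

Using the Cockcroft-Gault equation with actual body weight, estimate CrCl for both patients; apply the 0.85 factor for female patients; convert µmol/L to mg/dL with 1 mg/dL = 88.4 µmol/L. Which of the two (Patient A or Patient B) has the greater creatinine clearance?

Patient A

Patient A: SCr = 321 / 88.4 = 3.631 mg/dL
Patient A: CrCl = (140 − 25) × 115 / (72 × 3.631) = 13225.0 / 261.43 ≈ 50.6 mL/min
Patient B: CrCl = (140 − 41) × 76.2 / (72 × 2.1) × 0.85 = 7543.8 / 151.20 × 0.85 ≈ 42.4 mL/min
50.6 vs 42.4 mL/min → Patient A is higher.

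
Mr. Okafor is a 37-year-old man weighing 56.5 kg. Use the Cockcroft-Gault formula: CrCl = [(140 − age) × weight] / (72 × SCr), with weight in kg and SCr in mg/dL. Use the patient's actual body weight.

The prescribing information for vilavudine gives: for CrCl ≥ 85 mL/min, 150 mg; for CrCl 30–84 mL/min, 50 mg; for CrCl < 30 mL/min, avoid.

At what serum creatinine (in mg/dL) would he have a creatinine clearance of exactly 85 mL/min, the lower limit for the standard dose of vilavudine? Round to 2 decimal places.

0.95 mg/dL

Standard dose requires CrCl ≥ 85 mL/min.
Set (140 − 37) × 56.5 / (72 × SCr) = 85
SCr = (140 − 37) × 56.5 / (72 × 85) = 0.951 mg/dL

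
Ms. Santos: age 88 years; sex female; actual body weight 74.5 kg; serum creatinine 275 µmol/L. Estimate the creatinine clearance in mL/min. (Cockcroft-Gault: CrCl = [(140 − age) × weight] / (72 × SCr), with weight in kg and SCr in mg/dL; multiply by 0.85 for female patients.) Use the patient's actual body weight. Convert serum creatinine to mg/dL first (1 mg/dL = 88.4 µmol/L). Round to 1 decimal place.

14.7 mL/min

SCr = 275 / 88.4 = 3.111 mg/dL
CrCl = (140 − 88) × 74.5 / (72 × 3.111) × 0.85 = 3874.0 / 223.99 × 0.85 ≈ 14.7 mL/min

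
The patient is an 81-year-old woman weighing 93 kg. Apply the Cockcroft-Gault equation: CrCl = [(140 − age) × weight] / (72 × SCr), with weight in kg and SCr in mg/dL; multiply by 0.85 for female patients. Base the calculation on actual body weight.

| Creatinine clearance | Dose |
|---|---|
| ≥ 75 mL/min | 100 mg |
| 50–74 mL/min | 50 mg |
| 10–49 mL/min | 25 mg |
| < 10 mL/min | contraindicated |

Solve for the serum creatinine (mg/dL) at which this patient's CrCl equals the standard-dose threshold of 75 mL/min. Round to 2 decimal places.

0.86 mg/dL

Standard dose requires CrCl ≥ 75 mL/min.
Set (140 − 81) × 93 × 0.85 / (72 × SCr) = 75
SCr = (140 − 81) × 93 × 0.85 / (72 × 75) = 0.864 mg/dL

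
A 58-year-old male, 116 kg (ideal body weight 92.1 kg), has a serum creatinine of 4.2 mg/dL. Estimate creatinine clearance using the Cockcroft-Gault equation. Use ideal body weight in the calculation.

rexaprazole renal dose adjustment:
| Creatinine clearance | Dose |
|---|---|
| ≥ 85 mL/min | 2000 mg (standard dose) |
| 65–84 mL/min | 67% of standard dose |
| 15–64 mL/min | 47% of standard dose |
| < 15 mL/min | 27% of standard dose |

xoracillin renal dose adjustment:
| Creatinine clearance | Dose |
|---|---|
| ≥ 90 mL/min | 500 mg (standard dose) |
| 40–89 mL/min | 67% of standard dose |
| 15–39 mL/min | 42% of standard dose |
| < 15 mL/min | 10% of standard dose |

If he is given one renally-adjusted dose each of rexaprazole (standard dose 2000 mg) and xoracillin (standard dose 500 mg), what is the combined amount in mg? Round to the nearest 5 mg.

CrCl = (140 − 58) × 92.1 / (72 × 4.2) = 7552.2 / 302.40 ≈ 25.0 mL/min
CrCl ≈ 25 mL/min.
rexaprazole: 15–64 mL/min → 47% of 2000 mg = 940 mg.
xoracillin: 15–39 mL/min → 42% of 500 mg = 210 mg.
Total = 940 + 210 = 1150 mg.

1150 mg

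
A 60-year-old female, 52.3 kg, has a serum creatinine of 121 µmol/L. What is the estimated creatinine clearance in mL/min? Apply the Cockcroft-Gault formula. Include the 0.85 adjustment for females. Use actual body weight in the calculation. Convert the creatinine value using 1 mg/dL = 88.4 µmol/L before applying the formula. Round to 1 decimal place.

36.1 mL/min

SCr = 121 / 88.4 = 1.369 mg/dL
CrCl = (140 − 60) × 52.3 / (72 × 1.369) × 0.85 = 4184.0 / 98.57 × 0.85 ≈ 36.1 mL/min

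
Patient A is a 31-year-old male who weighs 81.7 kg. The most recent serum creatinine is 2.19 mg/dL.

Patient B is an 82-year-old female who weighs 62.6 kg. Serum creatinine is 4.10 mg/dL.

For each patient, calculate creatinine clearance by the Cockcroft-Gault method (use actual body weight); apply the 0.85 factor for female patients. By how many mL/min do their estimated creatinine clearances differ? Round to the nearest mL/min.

Patient A: CrCl = (140 − 31) × 81.7 / (72 × 2.19) = 8905.3 / 157.68 ≈ 56.5 mL/min
Patient B: CrCl = (140 − 82) × 62.6 / (72 × 4.1) × 0.85 = 3630.8 / 295.20 × 0.85 ≈ 10.5 mL/min
|56.5 − 10.5| = 46.0 mL/min

46 mL/min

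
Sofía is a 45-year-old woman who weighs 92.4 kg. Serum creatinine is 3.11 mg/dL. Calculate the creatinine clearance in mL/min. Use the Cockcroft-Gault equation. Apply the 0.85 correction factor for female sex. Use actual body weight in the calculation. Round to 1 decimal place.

33.3 mL/min

CrCl = (140 − 45) × 92.4 / (72 × 3.11) × 0.85 = 8778.0 / 223.92 × 0.85 ≈ 33.3 mL/min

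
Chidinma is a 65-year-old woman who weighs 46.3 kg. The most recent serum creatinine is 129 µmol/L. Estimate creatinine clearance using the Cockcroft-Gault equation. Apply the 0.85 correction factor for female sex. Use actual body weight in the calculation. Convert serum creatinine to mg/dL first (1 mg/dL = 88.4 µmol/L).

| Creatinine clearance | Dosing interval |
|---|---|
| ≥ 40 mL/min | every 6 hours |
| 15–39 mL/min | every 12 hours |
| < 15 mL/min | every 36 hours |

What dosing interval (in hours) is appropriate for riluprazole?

SCr = 129 / 88.4 = 1.459 mg/dL
CrCl = (140 − 65) × 46.3 / (72 × 1.459) × 0.85 = 3472.5 / 105.05 × 0.85 ≈ 28.1 mL/min
CrCl ≈ 28 mL/min → bracket 15–39 mL/min → every 12 hours.

every 12 hours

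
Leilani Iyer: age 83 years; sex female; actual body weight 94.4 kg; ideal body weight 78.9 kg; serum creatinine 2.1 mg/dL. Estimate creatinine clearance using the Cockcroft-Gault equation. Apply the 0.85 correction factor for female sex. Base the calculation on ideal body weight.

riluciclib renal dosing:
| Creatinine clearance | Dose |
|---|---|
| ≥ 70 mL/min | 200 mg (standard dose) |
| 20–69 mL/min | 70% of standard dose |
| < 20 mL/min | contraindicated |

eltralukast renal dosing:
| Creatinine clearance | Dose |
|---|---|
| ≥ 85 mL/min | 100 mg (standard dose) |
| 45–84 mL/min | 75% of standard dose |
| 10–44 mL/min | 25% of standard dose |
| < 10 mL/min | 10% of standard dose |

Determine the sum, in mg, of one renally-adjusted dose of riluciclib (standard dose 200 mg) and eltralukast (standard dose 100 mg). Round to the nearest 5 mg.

165 mg

CrCl = (140 − 83) × 78.9 / (72 × 2.1) × 0.85 = 4497.3 / 151.20 × 0.85 ≈ 25.3 mL/min
CrCl ≈ 25 mL/min.
riluciclib: 20–69 mL/min → 70% of 200 mg = 140 mg.
eltralukast: 10–44 mL/min → 25% of 100 mg = 25 mg.
Total = 140 + 25 = 165 mg.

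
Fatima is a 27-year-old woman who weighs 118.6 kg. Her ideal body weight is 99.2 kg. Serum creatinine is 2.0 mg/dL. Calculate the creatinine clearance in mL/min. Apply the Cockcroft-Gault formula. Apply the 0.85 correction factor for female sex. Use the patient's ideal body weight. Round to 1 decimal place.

CrCl = (140 − 27) × 99.2 / (72 × 2) × 0.85 = 11209.6 / 144.00 × 0.85 ≈ 66.2 mL/min

66.2 mL/min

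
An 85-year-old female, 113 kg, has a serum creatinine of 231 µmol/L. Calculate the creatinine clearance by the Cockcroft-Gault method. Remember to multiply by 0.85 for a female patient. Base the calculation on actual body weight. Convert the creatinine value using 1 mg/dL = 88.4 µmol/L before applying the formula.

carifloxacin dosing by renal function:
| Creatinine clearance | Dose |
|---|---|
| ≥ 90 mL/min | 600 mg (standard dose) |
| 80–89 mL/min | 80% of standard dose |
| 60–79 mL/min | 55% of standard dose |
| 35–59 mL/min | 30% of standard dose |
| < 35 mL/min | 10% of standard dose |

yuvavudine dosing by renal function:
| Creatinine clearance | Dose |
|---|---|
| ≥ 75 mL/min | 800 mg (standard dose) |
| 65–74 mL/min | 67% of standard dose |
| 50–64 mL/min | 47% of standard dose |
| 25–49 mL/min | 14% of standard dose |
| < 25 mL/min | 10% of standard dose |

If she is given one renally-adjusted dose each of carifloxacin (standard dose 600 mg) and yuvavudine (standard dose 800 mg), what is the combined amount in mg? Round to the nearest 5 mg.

SCr = 231 / 88.4 = 2.613 mg/dL
CrCl = (140 − 85) × 113 / (72 × 2.613) × 0.85 = 6215.0 / 188.14 × 0.85 ≈ 28.1 mL/min
CrCl ≈ 28 mL/min.
carifloxacin: < 35 mL/min → 10% of 600 mg = 60 mg.
yuvavudine: 25–49 mL/min → 14% of 800 mg = 112 mg.
Total = 60 + 112 = 172 mg.

170 mg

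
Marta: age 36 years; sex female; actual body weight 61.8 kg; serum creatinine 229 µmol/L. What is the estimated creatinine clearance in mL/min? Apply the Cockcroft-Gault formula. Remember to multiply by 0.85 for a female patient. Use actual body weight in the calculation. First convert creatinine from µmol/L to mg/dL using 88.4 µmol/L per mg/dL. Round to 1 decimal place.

SCr = 229 / 88.4 = 2.59 mg/dL
CrCl = (140 − 36) × 61.8 / (72 × 2.59) × 0.85 = 6427.2 / 186.48 × 0.85 ≈ 29.3 mL/min

29.3 mL/min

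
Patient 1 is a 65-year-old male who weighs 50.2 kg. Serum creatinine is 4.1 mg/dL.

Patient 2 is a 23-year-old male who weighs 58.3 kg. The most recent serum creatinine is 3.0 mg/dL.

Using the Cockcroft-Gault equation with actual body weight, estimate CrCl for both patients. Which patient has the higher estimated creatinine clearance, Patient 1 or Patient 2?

Patient 2

Patient 1: CrCl = (140 − 65) × 50.2 / (72 × 4.1) = 3765.0 / 295.20 ≈ 12.8 mL/min
Patient 2: CrCl = (140 − 23) × 58.3 / (72 × 3) = 6821.1 / 216.00 ≈ 31.6 mL/min
12.8 vs 31.6 mL/min → Patient 2 is higher.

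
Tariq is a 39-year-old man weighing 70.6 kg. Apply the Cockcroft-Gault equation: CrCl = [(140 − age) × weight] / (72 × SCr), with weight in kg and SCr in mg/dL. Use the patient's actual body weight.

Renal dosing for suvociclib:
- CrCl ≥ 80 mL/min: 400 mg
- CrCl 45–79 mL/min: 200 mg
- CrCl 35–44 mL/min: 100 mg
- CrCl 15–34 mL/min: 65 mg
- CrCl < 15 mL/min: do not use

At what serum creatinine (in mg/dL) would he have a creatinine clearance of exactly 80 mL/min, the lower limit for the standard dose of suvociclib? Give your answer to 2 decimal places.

Standard dose requires CrCl ≥ 80 mL/min.
Set (140 − 39) × 70.6 / (72 × SCr) = 80
SCr = (140 − 39) × 70.6 / (72 × 80) = 1.238 mg/dL

1.24 mg/dL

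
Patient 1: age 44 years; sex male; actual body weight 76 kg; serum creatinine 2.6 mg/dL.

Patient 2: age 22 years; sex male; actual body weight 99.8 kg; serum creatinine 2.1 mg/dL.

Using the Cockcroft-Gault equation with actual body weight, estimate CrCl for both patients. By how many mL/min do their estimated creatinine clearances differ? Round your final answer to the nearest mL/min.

Patient 1: CrCl = (140 − 44) × 76 / (72 × 2.6) = 7296.0 / 187.20 ≈ 39.0 mL/min
Patient 2: CrCl = (140 − 22) × 99.8 / (72 × 2.1) = 11776.4 / 151.20 ≈ 77.9 mL/min
|39.0 − 77.9| = 38.9 mL/min

39 mL/min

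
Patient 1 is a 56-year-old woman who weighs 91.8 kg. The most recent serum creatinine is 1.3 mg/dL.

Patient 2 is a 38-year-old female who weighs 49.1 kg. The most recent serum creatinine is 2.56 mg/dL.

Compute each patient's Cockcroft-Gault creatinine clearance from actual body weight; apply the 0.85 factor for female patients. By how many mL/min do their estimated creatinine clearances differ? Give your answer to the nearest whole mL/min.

Patient 1: CrCl = (140 − 56) × 91.8 / (72 × 1.3) × 0.85 = 7711.2 / 93.60 × 0.85 ≈ 70.0 mL/min
Patient 2: CrCl = (140 − 38) × 49.1 / (72 × 2.56) × 0.85 = 5008.2 / 184.32 × 0.85 ≈ 23.1 mL/min
|70.0 − 23.1| = 46.9 mL/min

47 mL/min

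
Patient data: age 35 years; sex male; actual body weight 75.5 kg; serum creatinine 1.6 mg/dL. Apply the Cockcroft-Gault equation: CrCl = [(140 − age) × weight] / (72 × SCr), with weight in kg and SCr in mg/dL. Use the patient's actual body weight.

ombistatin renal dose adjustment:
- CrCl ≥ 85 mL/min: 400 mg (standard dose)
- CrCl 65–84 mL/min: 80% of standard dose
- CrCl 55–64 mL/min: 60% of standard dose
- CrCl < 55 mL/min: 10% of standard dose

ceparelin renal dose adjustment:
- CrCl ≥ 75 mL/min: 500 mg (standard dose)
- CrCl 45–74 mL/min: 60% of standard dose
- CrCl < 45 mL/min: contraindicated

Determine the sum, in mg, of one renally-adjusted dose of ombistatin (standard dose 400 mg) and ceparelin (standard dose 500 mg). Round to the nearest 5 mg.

620 mg

CrCl = (140 − 35) × 75.5 / (72 × 1.6) = 7927.5 / 115.20 ≈ 68.8 mL/min
CrCl ≈ 69 mL/min.
ombistatin: 65–84 mL/min → 80% of 400 mg = 320 mg.
ceparelin: 45–74 mL/min → 60% of 500 mg = 300 mg.
Total = 320 + 300 = 620 mg.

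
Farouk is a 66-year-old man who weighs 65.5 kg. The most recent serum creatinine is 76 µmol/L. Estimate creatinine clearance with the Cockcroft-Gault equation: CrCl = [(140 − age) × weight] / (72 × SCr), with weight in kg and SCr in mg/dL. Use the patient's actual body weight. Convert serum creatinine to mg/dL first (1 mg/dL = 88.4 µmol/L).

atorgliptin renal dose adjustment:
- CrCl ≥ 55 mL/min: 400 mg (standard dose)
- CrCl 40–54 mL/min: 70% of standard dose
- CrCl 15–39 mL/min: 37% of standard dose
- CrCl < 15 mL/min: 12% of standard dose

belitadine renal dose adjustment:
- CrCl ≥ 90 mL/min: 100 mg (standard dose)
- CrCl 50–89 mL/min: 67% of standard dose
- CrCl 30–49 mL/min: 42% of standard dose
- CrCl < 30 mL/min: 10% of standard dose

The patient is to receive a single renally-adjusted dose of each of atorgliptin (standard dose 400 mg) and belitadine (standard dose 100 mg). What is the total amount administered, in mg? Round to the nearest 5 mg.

SCr = 76 / 88.4 = 0.86 mg/dL
CrCl = (140 − 66) × 65.5 / (72 × 0.86) = 4847.0 / 61.92 ≈ 78.3 mL/min
CrCl ≈ 78 mL/min.
atorgliptin: ≥ 55 mL/min → 100% of 400 mg = 400 mg.
belitadine: 50–89 mL/min → 67% of 100 mg = 67 mg.
Total = 400 + 67 = 467 mg.

465 mg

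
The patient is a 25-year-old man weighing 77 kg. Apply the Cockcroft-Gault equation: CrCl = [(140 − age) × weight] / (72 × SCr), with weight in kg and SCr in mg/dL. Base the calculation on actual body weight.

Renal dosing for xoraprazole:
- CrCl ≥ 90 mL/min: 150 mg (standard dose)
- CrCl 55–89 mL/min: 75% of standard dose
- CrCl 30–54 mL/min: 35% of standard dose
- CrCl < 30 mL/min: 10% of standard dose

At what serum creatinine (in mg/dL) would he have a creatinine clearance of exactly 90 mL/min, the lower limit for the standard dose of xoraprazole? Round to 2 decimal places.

Standard dose requires CrCl ≥ 90 mL/min.
Set (140 − 25) × 77 / (72 × SCr) = 90
SCr = (140 − 25) × 77 / (72 × 90) = 1.367 mg/dL

1.37 mg/dL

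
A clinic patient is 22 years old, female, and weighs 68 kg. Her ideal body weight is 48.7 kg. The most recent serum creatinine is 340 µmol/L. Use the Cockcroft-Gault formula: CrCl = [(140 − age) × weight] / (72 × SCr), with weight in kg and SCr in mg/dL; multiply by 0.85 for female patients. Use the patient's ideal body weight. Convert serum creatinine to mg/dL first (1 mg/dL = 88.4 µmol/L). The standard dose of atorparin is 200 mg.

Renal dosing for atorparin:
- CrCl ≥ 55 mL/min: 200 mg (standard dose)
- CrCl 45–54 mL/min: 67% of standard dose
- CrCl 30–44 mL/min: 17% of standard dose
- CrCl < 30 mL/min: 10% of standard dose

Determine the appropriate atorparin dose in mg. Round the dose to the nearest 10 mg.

SCr = 340 / 88.4 = 3.846 mg/dL
CrCl = (140 − 22) × 48.7 / (72 × 3.846) × 0.85 = 5746.6 / 276.91 × 0.85 ≈ 17.6 mL/min
CrCl ≈ 18 mL/min → bracket < 30 mL/min.
10% of 200 mg = 20 mg

20 mg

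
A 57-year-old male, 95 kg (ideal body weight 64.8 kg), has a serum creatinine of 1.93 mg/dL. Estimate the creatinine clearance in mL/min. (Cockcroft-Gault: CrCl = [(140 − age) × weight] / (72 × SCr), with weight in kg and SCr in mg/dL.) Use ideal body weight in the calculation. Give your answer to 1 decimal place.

38.7 mL/min

CrCl = (140 − 57) × 64.8 / (72 × 1.93) = 5378.4 / 138.96 ≈ 38.7 mL/min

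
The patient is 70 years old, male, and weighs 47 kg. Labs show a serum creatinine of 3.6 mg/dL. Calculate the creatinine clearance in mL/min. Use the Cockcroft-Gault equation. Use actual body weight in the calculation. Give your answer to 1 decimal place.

CrCl = (140 − 70) × 47 / (72 × 3.6) = 3290.0 / 259.20 ≈ 12.7 mL/min

12.7 mL/min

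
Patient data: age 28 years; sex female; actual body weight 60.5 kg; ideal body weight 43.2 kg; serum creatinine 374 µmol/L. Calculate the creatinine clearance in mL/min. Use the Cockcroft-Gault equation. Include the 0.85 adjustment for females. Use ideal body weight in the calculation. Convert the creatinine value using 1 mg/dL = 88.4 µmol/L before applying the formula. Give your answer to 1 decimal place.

13.5 mL/min

SCr = 374 / 88.4 = 4.231 mg/dL
CrCl = (140 − 28) × 43.2 / (72 × 4.231) × 0.85 = 4838.4 / 304.63 × 0.85 ≈ 13.5 mL/min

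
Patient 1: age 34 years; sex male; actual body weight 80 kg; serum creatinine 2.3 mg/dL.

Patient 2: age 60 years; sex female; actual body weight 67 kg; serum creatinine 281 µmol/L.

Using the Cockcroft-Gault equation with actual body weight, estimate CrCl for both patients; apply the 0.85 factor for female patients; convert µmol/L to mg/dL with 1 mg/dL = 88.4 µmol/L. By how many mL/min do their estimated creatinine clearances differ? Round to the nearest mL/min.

Patient 1: CrCl = (140 − 34) × 80 / (72 × 2.3) = 8480.0 / 165.60 ≈ 51.2 mL/min
Patient 2: SCr = 281 / 88.4 = 3.179 mg/dL
Patient 2: CrCl = (140 − 60) × 67 / (72 × 3.179) × 0.85 = 5360.0 / 228.89 × 0.85 ≈ 19.9 mL/min
|51.2 − 19.9| = 31.3 mL/min

31 mL/min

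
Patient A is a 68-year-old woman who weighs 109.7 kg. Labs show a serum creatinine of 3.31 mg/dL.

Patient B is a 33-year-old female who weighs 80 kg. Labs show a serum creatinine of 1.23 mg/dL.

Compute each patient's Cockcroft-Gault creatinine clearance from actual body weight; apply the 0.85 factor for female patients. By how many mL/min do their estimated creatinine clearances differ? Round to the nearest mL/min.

54 mL/min

Patient A: CrCl = (140 − 68) × 109.7 / (72 × 3.31) × 0.85 = 7898.4 / 238.32 × 0.85 ≈ 28.2 mL/min
Patient B: CrCl = (140 − 33) × 80 / (72 × 1.23) × 0.85 = 8560.0 / 88.56 × 0.85 ≈ 82.2 mL/min
|28.2 − 82.2| = 54.0 mL/min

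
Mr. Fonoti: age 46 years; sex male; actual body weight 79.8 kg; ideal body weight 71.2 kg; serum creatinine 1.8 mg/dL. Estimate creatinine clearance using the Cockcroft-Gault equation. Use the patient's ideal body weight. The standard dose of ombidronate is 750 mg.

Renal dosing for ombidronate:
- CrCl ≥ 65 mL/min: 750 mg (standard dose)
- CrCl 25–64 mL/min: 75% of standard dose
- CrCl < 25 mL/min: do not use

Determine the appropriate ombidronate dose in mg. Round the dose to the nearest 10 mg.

CrCl = (140 − 46) × 71.2 / (72 × 1.8) = 6692.8 / 129.60 ≈ 51.6 mL/min
CrCl ≈ 52 mL/min → bracket 25–64 mL/min.
75% of 750 mg = 562.5 mg → 560 mg

560 mg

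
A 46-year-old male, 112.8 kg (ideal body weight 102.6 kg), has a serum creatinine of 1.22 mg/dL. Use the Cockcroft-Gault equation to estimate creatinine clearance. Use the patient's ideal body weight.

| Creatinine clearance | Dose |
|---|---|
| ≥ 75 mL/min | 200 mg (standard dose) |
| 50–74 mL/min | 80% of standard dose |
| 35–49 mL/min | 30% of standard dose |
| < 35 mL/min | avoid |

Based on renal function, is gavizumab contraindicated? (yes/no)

no

CrCl = (140 − 46) × 102.6 / (72 × 1.22) = 9644.4 / 87.84 ≈ 109.8 mL/min
CrCl ≈ 110 mL/min, which is ≥ 35 mL/min.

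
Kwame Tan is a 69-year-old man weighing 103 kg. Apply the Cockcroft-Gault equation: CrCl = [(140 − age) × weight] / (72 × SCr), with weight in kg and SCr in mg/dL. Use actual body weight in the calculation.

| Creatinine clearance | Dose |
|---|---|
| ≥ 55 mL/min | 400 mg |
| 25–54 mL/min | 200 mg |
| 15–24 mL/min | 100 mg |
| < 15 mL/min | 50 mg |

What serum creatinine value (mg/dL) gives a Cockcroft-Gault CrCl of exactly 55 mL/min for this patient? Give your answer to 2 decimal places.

1.85 mg/dL

Standard dose requires CrCl ≥ 55 mL/min.
Set (140 − 69) × 103 / (72 × SCr) = 55
SCr = (140 − 69) × 103 / (72 × 55) = 1.847 mg/dL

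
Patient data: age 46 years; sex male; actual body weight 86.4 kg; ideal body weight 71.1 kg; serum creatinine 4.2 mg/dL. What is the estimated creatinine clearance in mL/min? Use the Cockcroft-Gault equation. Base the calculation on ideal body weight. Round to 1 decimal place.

CrCl = (140 − 46) × 71.1 / (72 × 4.2) = 6683.4 / 302.40 ≈ 22.1 mL/min

22.1 mL/min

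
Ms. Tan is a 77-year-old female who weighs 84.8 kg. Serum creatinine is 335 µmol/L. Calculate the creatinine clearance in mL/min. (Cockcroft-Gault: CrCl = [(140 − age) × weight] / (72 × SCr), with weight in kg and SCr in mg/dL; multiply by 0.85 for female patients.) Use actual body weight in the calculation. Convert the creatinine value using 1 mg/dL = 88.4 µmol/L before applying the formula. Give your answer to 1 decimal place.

SCr = 335 / 88.4 = 3.79 mg/dL
CrCl = (140 − 77) × 84.8 / (72 × 3.79) × 0.85 = 5342.4 / 272.88 × 0.85 ≈ 16.6 mL/min

16.6 mL/min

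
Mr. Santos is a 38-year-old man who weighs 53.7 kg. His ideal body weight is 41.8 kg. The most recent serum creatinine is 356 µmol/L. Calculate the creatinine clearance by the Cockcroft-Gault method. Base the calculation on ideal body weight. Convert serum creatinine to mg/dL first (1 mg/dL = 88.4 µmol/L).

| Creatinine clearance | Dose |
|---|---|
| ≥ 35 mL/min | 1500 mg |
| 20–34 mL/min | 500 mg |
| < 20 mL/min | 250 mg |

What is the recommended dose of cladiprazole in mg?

SCr = 356 / 88.4 = 4.027 mg/dL
CrCl = (140 − 38) × 41.8 / (72 × 4.027) = 4263.6 / 289.94 ≈ 14.7 mL/min
CrCl ≈ 15 mL/min → bracket < 20 mL/min.
Dose for this bracket: 250 mg.

250 mg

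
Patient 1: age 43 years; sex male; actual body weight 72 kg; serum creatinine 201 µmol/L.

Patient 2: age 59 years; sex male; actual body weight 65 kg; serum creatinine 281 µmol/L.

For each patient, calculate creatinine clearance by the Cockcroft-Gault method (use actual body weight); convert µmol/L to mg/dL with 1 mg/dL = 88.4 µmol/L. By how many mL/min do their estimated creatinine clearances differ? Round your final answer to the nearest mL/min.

20 mL/min

Patient 1: SCr = 201 / 88.4 = 2.274 mg/dL
Patient 1: CrCl = (140 − 43) × 72 / (72 × 2.274) = 6984.0 / 163.73 ≈ 42.7 mL/min
Patient 2: SCr = 281 / 88.4 = 3.179 mg/dL
Patient 2: CrCl = (140 − 59) × 65 / (72 × 3.179) = 5265.0 / 228.89 ≈ 23.0 mL/min
|42.7 − 23.0| = 19.7 mL/min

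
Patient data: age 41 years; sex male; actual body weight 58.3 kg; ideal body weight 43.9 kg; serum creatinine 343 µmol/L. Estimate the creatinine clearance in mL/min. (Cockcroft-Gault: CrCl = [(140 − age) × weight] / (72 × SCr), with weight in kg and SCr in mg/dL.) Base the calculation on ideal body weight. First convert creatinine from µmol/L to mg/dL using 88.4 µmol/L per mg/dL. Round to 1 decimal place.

15.6 mL/min

SCr = 343 / 88.4 = 3.88 mg/dL
CrCl = (140 − 41) × 43.9 / (72 × 3.88) = 4346.1 / 279.36 ≈ 15.6 mL/min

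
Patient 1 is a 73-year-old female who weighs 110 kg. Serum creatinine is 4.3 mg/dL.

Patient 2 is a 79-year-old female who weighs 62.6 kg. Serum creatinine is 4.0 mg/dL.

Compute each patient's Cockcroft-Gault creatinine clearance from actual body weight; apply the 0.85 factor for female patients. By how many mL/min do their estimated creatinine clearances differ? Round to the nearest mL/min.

9 mL/min

Patient 1: CrCl = (140 − 73) × 110 / (72 × 4.3) × 0.85 = 7370.0 / 309.60 × 0.85 ≈ 20.2 mL/min
Patient 2: CrCl = (140 − 79) × 62.6 / (72 × 4) × 0.85 = 3818.6 / 288.00 × 0.85 ≈ 11.3 mL/min
|20.2 − 11.3| = 8.9 mL/min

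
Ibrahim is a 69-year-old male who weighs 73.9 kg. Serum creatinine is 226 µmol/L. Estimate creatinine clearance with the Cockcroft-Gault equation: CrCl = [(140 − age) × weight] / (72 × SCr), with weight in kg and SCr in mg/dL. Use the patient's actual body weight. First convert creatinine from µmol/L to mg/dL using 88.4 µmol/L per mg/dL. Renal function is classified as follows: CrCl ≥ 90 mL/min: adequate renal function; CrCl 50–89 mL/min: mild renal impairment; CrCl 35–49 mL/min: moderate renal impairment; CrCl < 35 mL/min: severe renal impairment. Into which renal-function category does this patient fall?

SCr = 226 / 88.4 = 2.557 mg/dL
CrCl = (140 − 69) × 73.9 / (72 × 2.557) = 5246.9 / 184.10 ≈ 28.5 mL/min
29 mL/min falls in the 'severe renal impairment' range.

severe renal impairment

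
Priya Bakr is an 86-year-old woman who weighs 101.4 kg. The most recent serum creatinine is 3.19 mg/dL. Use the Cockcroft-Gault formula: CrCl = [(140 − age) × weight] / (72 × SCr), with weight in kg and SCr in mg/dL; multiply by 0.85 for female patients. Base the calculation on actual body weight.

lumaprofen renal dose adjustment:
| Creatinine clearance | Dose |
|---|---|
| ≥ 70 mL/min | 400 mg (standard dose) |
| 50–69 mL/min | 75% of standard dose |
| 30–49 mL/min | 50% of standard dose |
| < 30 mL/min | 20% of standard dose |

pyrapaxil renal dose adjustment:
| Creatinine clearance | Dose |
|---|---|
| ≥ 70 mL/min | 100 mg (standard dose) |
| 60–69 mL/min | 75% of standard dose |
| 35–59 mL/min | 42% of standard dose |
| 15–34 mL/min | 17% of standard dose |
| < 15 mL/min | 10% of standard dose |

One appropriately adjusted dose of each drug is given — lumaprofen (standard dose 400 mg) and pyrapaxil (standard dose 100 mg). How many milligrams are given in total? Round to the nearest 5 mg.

95 mg

CrCl = (140 − 86) × 101.4 / (72 × 3.19) × 0.85 = 5475.6 / 229.68 × 0.85 ≈ 20.3 mL/min
CrCl ≈ 20 mL/min.
lumaprofen: < 30 mL/min → 20% of 400 mg = 80 mg.
pyrapaxil: 15–34 mL/min → 17% of 100 mg = 17 mg.
Total = 80 + 17 = 97 mg.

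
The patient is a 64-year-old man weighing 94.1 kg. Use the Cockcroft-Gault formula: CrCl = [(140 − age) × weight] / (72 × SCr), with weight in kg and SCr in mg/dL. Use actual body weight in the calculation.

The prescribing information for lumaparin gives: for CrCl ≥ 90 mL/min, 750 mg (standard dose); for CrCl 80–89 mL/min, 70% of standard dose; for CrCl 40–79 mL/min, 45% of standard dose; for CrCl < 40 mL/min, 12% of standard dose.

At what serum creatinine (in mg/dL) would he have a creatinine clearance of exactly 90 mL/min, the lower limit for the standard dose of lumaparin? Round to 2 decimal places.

1.10 mg/dL

Standard dose requires CrCl ≥ 90 mL/min.
Set (140 − 64) × 94.1 / (72 × SCr) = 90
SCr = (140 − 64) × 94.1 / (72 × 90) = 1.104 mg/dL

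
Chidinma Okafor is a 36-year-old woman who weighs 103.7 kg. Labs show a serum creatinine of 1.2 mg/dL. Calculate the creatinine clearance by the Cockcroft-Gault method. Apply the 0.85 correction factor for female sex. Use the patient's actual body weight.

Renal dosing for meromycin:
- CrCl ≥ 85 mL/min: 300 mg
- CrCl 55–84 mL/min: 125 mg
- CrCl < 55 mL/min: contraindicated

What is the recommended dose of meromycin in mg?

CrCl = (140 − 36) × 103.7 / (72 × 1.2) × 0.85 = 10784.8 / 86.40 × 0.85 ≈ 106.1 mL/min
CrCl ≈ 106 mL/min → bracket ≥ 85 mL/min.
Dose for this bracket: 300 mg.

300 mg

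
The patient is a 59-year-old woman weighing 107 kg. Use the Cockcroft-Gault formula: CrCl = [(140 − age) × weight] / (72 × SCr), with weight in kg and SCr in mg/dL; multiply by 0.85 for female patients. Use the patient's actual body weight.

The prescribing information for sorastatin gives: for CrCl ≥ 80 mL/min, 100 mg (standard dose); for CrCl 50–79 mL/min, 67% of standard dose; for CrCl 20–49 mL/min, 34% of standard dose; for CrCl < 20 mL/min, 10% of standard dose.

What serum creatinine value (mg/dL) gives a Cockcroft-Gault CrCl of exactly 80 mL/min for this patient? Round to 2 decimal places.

Standard dose requires CrCl ≥ 80 mL/min.
Set (140 − 59) × 107 × 0.85 / (72 × SCr) = 80
SCr = (140 − 59) × 107 × 0.85 / (72 × 80) = 1.279 mg/dL

1.28 mg/dL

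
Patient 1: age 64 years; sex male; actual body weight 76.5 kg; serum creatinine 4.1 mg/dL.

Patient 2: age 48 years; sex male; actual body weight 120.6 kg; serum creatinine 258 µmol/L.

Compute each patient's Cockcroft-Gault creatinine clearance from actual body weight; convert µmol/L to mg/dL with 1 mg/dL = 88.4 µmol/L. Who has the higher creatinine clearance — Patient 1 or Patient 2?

Patient 1: CrCl = (140 − 64) × 76.5 / (72 × 4.1) = 5814.0 / 295.20 ≈ 19.7 mL/min
Patient 2: SCr = 258 / 88.4 = 2.919 mg/dL
Patient 2: CrCl = (140 − 48) × 120.6 / (72 × 2.919) = 11095.2 / 210.17 ≈ 52.8 mL/min
19.7 vs 52.8 mL/min → Patient 2 is higher.

Patient 2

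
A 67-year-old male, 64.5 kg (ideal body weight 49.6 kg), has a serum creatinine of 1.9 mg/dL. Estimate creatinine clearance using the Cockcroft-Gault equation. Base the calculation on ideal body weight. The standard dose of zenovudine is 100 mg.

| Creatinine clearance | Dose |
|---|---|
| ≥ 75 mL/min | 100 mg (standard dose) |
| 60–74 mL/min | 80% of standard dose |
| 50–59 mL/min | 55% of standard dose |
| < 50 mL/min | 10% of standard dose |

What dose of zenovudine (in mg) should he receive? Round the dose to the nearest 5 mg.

10 mg

CrCl = (140 − 67) × 49.6 / (72 × 1.9) = 3620.8 / 136.80 ≈ 26.5 mL/min
CrCl ≈ 26 mL/min → bracket < 50 mL/min.
10% of 100 mg = 10 mg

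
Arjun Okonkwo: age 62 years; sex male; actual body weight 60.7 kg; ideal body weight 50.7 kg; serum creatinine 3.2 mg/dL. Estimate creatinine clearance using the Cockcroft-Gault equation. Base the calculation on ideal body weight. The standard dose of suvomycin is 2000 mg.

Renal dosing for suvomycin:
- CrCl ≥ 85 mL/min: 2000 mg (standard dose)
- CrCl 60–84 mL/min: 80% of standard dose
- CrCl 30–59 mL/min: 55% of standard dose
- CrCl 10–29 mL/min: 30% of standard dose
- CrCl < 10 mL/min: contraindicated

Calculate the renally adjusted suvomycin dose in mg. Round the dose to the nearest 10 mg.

CrCl = (140 − 62) × 50.7 / (72 × 3.2) = 3954.6 / 230.40 ≈ 17.2 mL/min
CrCl ≈ 17 mL/min → bracket 10–29 mL/min.
30% of 2000 mg = 600 mg

600 mg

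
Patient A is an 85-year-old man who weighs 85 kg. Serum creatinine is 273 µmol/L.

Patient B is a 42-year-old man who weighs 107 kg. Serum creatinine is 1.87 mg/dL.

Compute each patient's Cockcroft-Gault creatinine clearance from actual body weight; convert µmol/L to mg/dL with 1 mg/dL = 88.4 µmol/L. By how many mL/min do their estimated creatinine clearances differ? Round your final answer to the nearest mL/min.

Patient A: SCr = 273 / 88.4 = 3.088 mg/dL
Patient A: CrCl = (140 − 85) × 85 / (72 × 3.088) = 4675.0 / 222.34 ≈ 21.0 mL/min
Patient B: CrCl = (140 − 42) × 107 / (72 × 1.87) = 10486.0 / 134.64 ≈ 77.9 mL/min
|21.0 − 77.9| = 56.9 mL/min

57 mL/min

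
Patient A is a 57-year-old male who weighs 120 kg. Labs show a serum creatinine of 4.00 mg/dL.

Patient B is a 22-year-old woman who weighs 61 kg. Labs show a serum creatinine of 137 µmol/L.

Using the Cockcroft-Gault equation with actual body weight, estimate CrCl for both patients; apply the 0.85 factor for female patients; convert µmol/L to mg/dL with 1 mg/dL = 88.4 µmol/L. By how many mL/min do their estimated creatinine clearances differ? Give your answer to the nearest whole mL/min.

Patient A: CrCl = (140 − 57) × 120 / (72 × 4) = 9960.0 / 288.00 ≈ 34.6 mL/min
Patient B: SCr = 137 / 88.4 = 1.55 mg/dL
Patient B: CrCl = (140 − 22) × 61 / (72 × 1.55) × 0.85 = 7198.0 / 111.60 × 0.85 ≈ 54.8 mL/min
|34.6 − 54.8| = 20.2 mL/min

20 mL/min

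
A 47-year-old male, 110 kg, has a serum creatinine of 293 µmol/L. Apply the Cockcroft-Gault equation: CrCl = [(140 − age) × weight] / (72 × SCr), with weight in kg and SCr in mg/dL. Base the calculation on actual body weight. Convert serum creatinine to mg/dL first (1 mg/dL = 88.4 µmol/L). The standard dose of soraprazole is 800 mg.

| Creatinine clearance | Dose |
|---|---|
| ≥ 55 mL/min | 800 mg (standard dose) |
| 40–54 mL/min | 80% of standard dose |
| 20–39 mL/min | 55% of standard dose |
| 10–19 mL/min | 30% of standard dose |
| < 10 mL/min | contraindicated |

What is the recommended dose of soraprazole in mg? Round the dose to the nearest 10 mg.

640 mg

SCr = 293 / 88.4 = 3.314 mg/dL
CrCl = (140 − 47) × 110 / (72 × 3.314) = 10230.0 / 238.61 ≈ 42.9 mL/min
CrCl ≈ 43 mL/min → bracket 40–54 mL/min.
80% of 800 mg = 640 mg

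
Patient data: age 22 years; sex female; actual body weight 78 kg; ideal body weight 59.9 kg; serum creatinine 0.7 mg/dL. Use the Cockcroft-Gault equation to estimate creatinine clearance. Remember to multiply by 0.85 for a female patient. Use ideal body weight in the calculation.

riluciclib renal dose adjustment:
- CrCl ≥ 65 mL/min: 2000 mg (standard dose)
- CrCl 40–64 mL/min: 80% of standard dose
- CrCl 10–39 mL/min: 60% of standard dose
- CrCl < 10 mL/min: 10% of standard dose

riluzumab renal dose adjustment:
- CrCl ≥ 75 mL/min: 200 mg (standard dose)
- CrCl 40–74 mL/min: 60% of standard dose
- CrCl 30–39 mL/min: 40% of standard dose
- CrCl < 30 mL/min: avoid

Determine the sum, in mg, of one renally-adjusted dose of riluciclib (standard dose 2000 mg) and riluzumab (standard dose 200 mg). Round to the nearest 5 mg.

CrCl = (140 − 22) × 59.9 / (72 × 0.7) × 0.85 = 7068.2 / 50.40 × 0.85 ≈ 119.2 mL/min
CrCl ≈ 119 mL/min.
riluciclib: ≥ 65 mL/min → 100% of 2000 mg = 2000 mg.
riluzumab: ≥ 75 mL/min → 100% of 200 mg = 200 mg.
Total = 2000 + 200 = 2200 mg.

2200 mg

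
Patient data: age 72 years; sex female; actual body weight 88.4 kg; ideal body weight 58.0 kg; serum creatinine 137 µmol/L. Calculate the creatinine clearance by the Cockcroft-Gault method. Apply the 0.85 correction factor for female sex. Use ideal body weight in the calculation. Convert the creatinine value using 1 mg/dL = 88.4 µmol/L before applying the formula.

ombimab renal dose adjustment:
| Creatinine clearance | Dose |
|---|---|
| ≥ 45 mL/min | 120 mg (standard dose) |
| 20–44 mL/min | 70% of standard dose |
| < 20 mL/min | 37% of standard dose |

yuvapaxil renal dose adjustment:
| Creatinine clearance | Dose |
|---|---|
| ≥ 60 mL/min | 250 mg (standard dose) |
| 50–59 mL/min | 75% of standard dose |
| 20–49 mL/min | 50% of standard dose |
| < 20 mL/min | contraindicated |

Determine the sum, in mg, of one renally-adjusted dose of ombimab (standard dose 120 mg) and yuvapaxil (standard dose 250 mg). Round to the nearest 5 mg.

210 mg

SCr = 137 / 88.4 = 1.55 mg/dL
CrCl = (140 − 72) × 58 / (72 × 1.55) × 0.85 = 3944.0 / 111.60 × 0.85 ≈ 30.0 mL/min
CrCl ≈ 30 mL/min.
ombimab: 20–44 mL/min → 70% of 120 mg = 84 mg.
yuvapaxil: 20–49 mL/min → 50% of 250 mg = 125 mg.
Total = 84 + 125 = 209 mg.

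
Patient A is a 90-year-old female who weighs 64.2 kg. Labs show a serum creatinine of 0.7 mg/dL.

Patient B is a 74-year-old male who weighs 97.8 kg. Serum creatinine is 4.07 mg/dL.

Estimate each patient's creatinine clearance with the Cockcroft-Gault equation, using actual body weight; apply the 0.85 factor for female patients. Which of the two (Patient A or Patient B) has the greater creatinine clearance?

Patient A

Patient A: CrCl = (140 − 90) × 64.2 / (72 × 0.7) × 0.85 = 3210.0 / 50.40 × 0.85 ≈ 54.1 mL/min
Patient B: CrCl = (140 − 74) × 97.8 / (72 × 4.07) = 6454.8 / 293.04 ≈ 22.0 mL/min
54.1 vs 22.0 mL/min → Patient A is higher.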